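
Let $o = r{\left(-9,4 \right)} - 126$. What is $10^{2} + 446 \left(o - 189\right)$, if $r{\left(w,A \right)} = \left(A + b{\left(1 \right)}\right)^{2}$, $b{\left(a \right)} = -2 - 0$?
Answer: $-138606$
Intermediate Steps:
$b{\left(a \right)} = -2$ ($b{\left(a \right)} = -2 + 0 = -2$)
$r{\left(w,A \right)} = \left(-2 + A\right)^{2}$ ($r{\left(w,A \right)} = \left(A - 2\right)^{2} = \left(-2 + A\right)^{2}$)
$o = -122$ ($o = \left(-2 + 4\right)^{2} - 126 = 2^{2} - 126 = 4 - 126 = -122$)
$10^{2} + 446 \left(o - 189\right) = 10^{2} + 446 \left(-122 - 189\right) = 100 + 446 \left(-311\right) = 100 - 138706 = -138606$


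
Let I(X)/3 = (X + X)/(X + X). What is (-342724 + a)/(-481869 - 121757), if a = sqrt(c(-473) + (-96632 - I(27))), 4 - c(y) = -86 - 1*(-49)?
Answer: 171362/301813 - I*sqrt(96594)/603626 ≈ 0.56778 - 0.00051488*I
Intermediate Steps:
I(X) = 3 (I(X) = 3*((X + X)/(X + X)) = 3*((2*X)/((2*X))) = 3*((2*X)*(1/(2*X))) = 3*1 = 3)
c(y) = 41 (c(y) = 4 - (-86 - 1*(-49)) = 4 - (-86 + 49) = 4 - 1*(-37) = 4 + 37 = 41)
a = I*sqrt(96594) (a = sqrt(41 + (-96632 - 1*3)) = sqrt(41 + (-96632 - 3)) = sqrt(41 - 96635) = sqrt(-96594) = I*sqrt(96594) ≈ 310.8*I)
(-342724 + a)/(-481869 - 121757) = (-342724 + I*sqrt(96594))/(-481869 - 121757) = (-342724 + I*sqrt(96594))/(-603626) = (-342724 + I*sqrt(96594))*(-1/603626) = 171362/301813 - I*sqrt(96594)/603626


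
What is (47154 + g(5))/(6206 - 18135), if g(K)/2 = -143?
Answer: -46868/11929 ≈ -3.9289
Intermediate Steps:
g(K) = -286 (g(K) = 2*(-143) = -286)
(47154 + g(5))/(6206 - 18135) = (47154 - 286)/(6206 - 18135) = 46868/(-11929) = 46868*(-1/11929) = -46868/11929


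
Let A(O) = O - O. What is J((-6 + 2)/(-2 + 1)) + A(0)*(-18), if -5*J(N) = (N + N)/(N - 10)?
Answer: 4/15 ≈ 0.26667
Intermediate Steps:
A(O) = 0
J(N) = -2*N/(5*(-10 + N)) (J(N) = -(N + N)/(5*(N - 10)) = -2*N/(5*(-10 + N)))
J((-6 + 2)/(-2 + 1)) + A(0)*(-18) = -2*(-6 + 2)/(-2 + 1)/(-50 + 5*((-6 + 2)/(-2 + 1))) + 0*(-18) = -2*(-4/(-1))/(-50 + 5*(-4/(-1))) + 0 = -2*(-4*(-1))/(-50 + 5*(-4*(-1))) + 0 = -2*4/(-50 + 5*4) + 0 = -2*4/(-50 + 20) + 0 = -2*4/(-30) + 0 = -2*4*(-1/30) + 0 = 4/15 + 0 = 4/15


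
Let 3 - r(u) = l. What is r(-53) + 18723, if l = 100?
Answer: 18626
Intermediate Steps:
r(u) = -97 (r(u) = 3 - 1*100 = 3 - 100 = -97)
r(-53) + 18723 = -97 + 18723 = 18626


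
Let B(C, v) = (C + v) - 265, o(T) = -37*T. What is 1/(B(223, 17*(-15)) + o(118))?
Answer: -1/4663 ≈ -0.00021445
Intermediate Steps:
B(C, v) = -265 + C + v
1/(B(223, 17*(-15)) + o(118)) = 1/((-265 + 223 + 17*(-15)) - 37*118) = 1/((-265 + 223 - 255) - 4366) = 1/(-297 - 4366) = 1/(-4663) = -1/4663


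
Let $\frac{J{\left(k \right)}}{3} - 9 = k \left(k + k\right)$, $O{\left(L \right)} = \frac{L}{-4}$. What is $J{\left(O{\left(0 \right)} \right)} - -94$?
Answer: $121$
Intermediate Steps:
$O{\left(L \right)} = - \frac{L}{4}$ ($O{\left(L \right)} = L \left(- \frac{1}{4}\right) = - \frac{L}{4}$)
$J{\left(k \right)} = 27 + 6 k^{2}$ ($J{\left(k \right)} = 27 + 3 k \left(k + k\right) = 27 + 3 k 2 k = 27 + 3 \cdot 2 k^{2} = 27 + 6 k^{2}$)
$J{\left(O{\left(0 \right)} \right)} - -94 = \left(27 + 6 \left(\left(- \frac{1}{4}\right) 0\right)^{2}\right) - -94 = \left(27 + 6 \cdot 0^{2}\right) + 94 = \left(27 + 6 \cdot 0\right) + 94 = \left(27 + 0\right) + 94 = 27 + 94 = 121$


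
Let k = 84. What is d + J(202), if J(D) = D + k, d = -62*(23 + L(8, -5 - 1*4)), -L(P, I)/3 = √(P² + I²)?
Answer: -1140 + 186*√145 ≈ 1099.7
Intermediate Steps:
L(P, I) = -3*√(I² + P²) (L(P, I) = -3*√(P² + I²) = -3*√(I² + P²))
d = -1426 + 186*√145 (d = -62*(23 - 3*√((-5 - 1*4)² + 8²)) = -62*(23 - 3*√((-5 - 4)² + 64)) = -62*(23 - 3*√((-9)² + 64)) = -62*(23 - 3*√(81 + 64)) = -62*(23 - 3*√145) = -1426 + 186*√145 ≈ 813.74)
J(D) = 84 + D (J(D) = D + 84 = 84 + D)
d + J(202) = (-1426 + 186*√145) + (84 + 202) = (-1426 + 186*√145) + 286 = -1140 + 186*√145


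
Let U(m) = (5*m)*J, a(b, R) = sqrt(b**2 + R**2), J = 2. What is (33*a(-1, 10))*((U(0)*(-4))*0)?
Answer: 0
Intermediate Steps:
a(b, R) = sqrt(R**2 + b**2)
U(m) = 10*m (U(m) = (5*m)*2 = 10*m)
(33*a(-1, 10))*((U(0)*(-4))*0) = (33*sqrt(10**2 + (-1)**2))*(((10*0)*(-4))*0) = (33*sqrt(100 + 1))*((0*(-4))*0) = (33*sqrt(101))*(0*0) = (33*sqrt(101))*0 = 0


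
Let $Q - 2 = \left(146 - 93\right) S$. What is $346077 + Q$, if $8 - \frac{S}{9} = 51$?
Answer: $325568$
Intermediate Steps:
$S = -387$ ($S = 72 - 459 = -387$)
$Q = -20509$ ($Q = 2 + \left(146 - 93\right) \left(-387\right) = 2 + 53 \left(-387\right) = 2 - 20511 = -20509$)
$346077 + Q = 346077 - 20509 = 325568$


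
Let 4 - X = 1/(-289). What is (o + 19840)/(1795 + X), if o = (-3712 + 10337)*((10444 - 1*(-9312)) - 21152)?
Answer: -222256895/43326 ≈ -5129.9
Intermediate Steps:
X = 1157/289 (X = 4 - 1/(-289) = 4 - 1*(-1/289) = 4 + 1/289 = 1157/289 ≈ 4.0035)
o = -9248500 (o = 6625*((10444 + 9312) - 21152) = 6625*(19756 - 21152) = 6625*(-1396) = -9248500)
(o + 19840)/(1795 + X) = (-9248500 + 19840)/(1795 + 1157/289) = -9228660/519912/289 = -9228660*289/519912 = -222256895/43326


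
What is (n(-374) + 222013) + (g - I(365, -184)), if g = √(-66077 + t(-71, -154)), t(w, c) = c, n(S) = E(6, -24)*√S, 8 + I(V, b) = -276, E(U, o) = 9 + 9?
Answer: 222297 + 3*I*√7359 + 18*I*√374 ≈ 2.223e+5 + 605.46*I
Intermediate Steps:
E(U, o) = 18
I(V, b) = -284 (I(V, b) = -8 - 276 = -284)
n(S) = 18*√S
g = 3*I*√7359 (g = √(-66077 - 154) = √(-66231) = 3*I*√7359 ≈ 257.35*I)
(n(-374) + 222013) + (g - I(365, -184)) = (18*√(-374) + 222013) + (3*I*√7359 - 1*(-284)) = (18*(I*√374) + 222013) + (3*I*√7359 + 284) = (18*I*√374 + 222013) + (284 + 3*I*√7359) = (222013 + 18*I*√374) + (284 + 3*I*√7359) = 222297 + 3*I*√7359 + 18*I*√374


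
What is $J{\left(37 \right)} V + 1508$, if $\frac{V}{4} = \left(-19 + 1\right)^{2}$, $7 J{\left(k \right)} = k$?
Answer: $\frac{58508}{7} \approx 8358.3$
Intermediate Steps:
$J{\left(k \right)} = \frac{k}{7}$
$V = 1296$ ($V = 4 \left(-19 + 1\right)^{2} = 4 \left(-18\right)^{2} = 4 \cdot 324 = 1296$)
$J{\left(37 \right)} V + 1508 = \frac{1}{7} \cdot 37 \cdot 1296 + 1508 = \frac{37}{7} \cdot 1296 + 1508 = \frac{47952}{7} + 1508 = \frac{58508}{7}$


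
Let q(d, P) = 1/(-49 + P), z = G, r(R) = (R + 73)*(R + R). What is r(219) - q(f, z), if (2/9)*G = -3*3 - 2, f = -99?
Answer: 25195514/197 ≈ 1.2790e+5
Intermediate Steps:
G = -99/2 (G = 9*(-3*3 - 2)/2 = 9*(-9 - 2)/2 = (9/2)*(-11) = -99/2 ≈ -49.500)
r(R) = 2*R*(73 + R) (r(R) = (73 + R)*(2*R) = 2*R*(73 + R))
z = -99/2 ≈ -49.500
r(219) - q(f, z) = 2*219*(73 + 219) - 1/(-49 - 99/2) = 2*219*292 - 1/(-197/2) = 127896 - 1*(-2/197) = 127896 + 2/197 = 25195514/197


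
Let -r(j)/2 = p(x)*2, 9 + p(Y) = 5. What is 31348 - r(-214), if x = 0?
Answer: 31332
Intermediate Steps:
p(Y) = -4 (p(Y) = -9 + 5 = -4)
r(j) = 16 (r(j) = -(-8)*2 = -2*(-8) = 16)
31348 - r(-214) = 31348 - 1*16 = 31348 - 16 = 31332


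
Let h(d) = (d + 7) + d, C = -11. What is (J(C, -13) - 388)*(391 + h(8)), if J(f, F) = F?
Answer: -166014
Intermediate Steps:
h(d) = 7 + 2*d (h(d) = (7 + d) + d = 7 + 2*d)
(J(C, -13) - 388)*(391 + h(8)) = (-13 - 388)*(391 + (7 + 2*8)) = -401*(391 + (7 + 16)) = -401*(391 + 23) = -401*414 = -166014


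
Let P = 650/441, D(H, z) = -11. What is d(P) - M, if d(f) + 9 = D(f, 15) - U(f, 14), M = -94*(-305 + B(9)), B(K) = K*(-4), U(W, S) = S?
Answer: -32088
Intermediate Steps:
B(K) = -4*K
P = 650/441 (P = 650*(1/441) = 650/441 ≈ 1.4739)
M = 32054 (M = -94*(-305 - 4*9) = -94*(-305 - 36) = -94*(-341) = 32054)
d(f) = -34 (d(f) = -9 + (-11 - 1*14) = -9 + (-11 - 14) = -9 - 25 = -34)
d(P) - M = -34 - 1*32054 = -34 - 32054 = -32088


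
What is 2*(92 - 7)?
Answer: 170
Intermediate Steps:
2*(92 - 7) = 2*85 = 170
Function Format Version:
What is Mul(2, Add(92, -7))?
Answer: 170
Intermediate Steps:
Mul(2, Add(92, -7)) = Mul(2, 85) = 170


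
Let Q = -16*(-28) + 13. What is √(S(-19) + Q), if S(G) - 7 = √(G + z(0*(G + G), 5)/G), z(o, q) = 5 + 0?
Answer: √(168948 + 19*I*√6954)/19 ≈ 21.634 + 0.10144*I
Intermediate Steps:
Q = 461 (Q = 448 + 13 = 461)
z(o, q) = 5
S(G) = 7 + √(G + 5/G)
√(S(-19) + Q) = √((7 + √(-19 + 5/(-19))) + 461) = √((7 + √(-19 + 5*(-1/19))) + 461) = √((7 + √(-19 - 5/19)) + 461) = √((7 + √(-366/19)) + 461) = √((7 + I*√6954/19) + 461) = √(468 + I*√6954/19)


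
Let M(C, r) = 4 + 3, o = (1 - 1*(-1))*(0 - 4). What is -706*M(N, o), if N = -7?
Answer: -4942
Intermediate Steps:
o = -8 (o = (1 + 1)*(-4) = 2*(-4) = -8)
M(C, r) = 7
-706*M(N, o) = -706*7 = -4942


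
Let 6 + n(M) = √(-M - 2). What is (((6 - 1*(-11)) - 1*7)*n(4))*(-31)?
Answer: 1860 - 310*I*√6 ≈ 1860.0 - 759.34*I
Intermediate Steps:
n(M) = -6 + √(-2 - M) (n(M) = -6 + √(-M - 2) = -6 + √(-2 - M))
(((6 - 1*(-11)) - 1*7)*n(4))*(-31) = (((6 - 1*(-11)) - 1*7)*(-6 + √(-2 - 1*4)))*(-31) = (((6 + 11) - 7)*(-6 + √(-2 - 4)))*(-31) = ((17 - 7)*(-6 + √(-6)))*(-31) = (10*(-6 + I*√6))*(-31) = (-60 + 10*I*√6)*(-31) = 1860 - 310*I*√6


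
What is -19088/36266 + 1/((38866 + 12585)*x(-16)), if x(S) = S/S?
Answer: -491030211/932960983 ≈ -0.52631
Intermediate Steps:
x(S) = 1
-19088/36266 + 1/((38866 + 12585)*x(-16)) = -19088/36266 + 1/((38866 + 12585)*1) = -19088*1/36266 + 1/51451 = -9544/18133 + (1/51451)*1 = -9544/18133 + 1/51451 = -491030211/932960983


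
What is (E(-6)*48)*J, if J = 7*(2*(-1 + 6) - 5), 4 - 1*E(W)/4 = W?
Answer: 67200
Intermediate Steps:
E(W) = 16 - 4*W
J = 35 (J = 7*(2*5 - 5) = 7*(10 - 5) = 7*5 = 35)
(E(-6)*48)*J = ((16 - 4*(-6))*48)*35 = ((16 + 24)*48)*35 = (40*48)*35 = 1920*35 = 67200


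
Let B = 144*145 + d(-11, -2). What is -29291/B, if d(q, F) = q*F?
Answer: -29291/20902 ≈ -1.4013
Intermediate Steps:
d(q, F) = F*q
B = 20902 (B = 144*145 - 2*(-11) = 20880 + 22 = 20902)
-29291/B = -29291/20902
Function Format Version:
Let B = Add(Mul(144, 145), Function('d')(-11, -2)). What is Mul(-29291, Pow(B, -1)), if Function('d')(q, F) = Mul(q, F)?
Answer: Rational(-29291, 20902) ≈ -1.4013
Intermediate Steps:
Function('d')(q, F) = Mul(F, q)
B = 20902 (B = Add(Mul(144, 145), Mul(-2, -11)) = Add(20880, 22) = 20902)
Mul(-29291, Pow(B, -1)) = Mul(-29291, Pow(20902, -1)) = Mul(-29291, Rational(1, 20902)) = Rational(-29291, 20902)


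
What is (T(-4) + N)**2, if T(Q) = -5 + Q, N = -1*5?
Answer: 196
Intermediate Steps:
N = -5
(T(-4) + N)**2 = ((-5 - 4) - 5)**2 = (-9 - 5)**2 = (-14)**2 = 196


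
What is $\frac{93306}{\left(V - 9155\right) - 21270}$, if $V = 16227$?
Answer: $- \frac{46653}{7099} \approx -6.5718$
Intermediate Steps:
$\frac{93306}{\left(V - 9155\right) - 21270} = \frac{93306}{\left(16227 - 9155\right) - 21270} = \frac{93306}{7072 - 21270} = \frac{93306}{-14198} = 93306 \left(- \frac{1}{14198}\right) = - \frac{46653}{7099}$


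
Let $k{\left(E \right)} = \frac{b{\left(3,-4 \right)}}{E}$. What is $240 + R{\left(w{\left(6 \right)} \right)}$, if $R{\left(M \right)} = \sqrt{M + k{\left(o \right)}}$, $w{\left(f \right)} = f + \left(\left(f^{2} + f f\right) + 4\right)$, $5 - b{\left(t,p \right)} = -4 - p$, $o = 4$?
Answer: $240 + \frac{3 \sqrt{37}}{2} \approx 249.12$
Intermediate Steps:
$b{\left(t,p \right)} = 9 + p$ ($b{\left(t,p \right)} = 5 - \left(-4 - p\right) = 5 + \left(4 + p\right) = 9 + p$)
$k{\left(E \right)} = \frac{5}{E}$ ($k{\left(E \right)} = \frac{9 - 4}{E} = \frac{5}{E}$)
$w{\left(f \right)} = 4 + f + 2 f^{2}$ ($w{\left(f \right)} = f + \left(\left(f^{2} + f^{2}\right) + 4\right) = f + \left(2 f^{2} + 4\right) = f + \left(4 + 2 f^{2}\right) = 4 + f + 2 f^{2}$)
$R{\left(M \right)} = \sqrt{\frac{5}{4} + M}$ ($R{\left(M \right)} = \sqrt{M + \frac{5}{4}} = \sqrt{\frac{5}{4} + M}$)
$240 + R{\left(w{\left(6 \right)} \right)} = 240 + \frac{\sqrt{5 + 4 \left(4 + 6 + 2 \cdot 6^{2}\right)}}{2} = 240 + \frac{\sqrt{5 + 4 \left(4 + 6 + 2 \cdot 36\right)}}{2} = 240 + \frac{\sqrt{5 + 4 \left(4 + 6 + 72\right)}}{2} = 240 + \frac{\sqrt{5 + 4 \cdot 82}}{2} = 240 + \frac{\sqrt{5 + 328}}{2} = 240 + \frac{\sqrt{333}}{2} = 240 + \frac{3 \sqrt{37}}{2}$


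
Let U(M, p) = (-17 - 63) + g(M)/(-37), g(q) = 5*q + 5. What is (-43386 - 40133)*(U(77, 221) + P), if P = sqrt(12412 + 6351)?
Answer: 279788650/37 - 83519*sqrt(18763) ≈ -3.8784e+6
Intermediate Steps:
g(q) = 5 + 5*q
P = sqrt(18763) ≈ 136.98
U(M, p) = -2965/37 - 5*M/37 (U(M, p) = (-17 - 63) + (5 + 5*M)/(-37) = -80 + (5 + 5*M)*(-1/37) = -80 + (-5/37 - 5*M/37) = -2965/37 - 5*M/37)
(-43386 - 40133)*(U(77, 221) + P) = (-43386 - 40133)*((-2965/37 - 5/37*77) + sqrt(18763)) = -83519*((-2965/37 - 385/37) + sqrt(18763)) = -83519*(-3350/37 + sqrt(18763)) = 279788650/37 - 83519*sqrt(18763)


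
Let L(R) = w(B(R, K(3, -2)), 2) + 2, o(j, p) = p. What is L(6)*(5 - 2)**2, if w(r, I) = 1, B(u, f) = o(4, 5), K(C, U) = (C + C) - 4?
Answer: 27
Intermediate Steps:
K(C, U) = -4 + 2*C (K(C, U) = 2*C - 4 = -4 + 2*C)
B(u, f) = 5
L(R) = 3 (L(R) = 1 + 2 = 3)
L(6)*(5 - 2)**2 = 3*(5 - 2)**2 = 3*3**2 = 3*9 = 27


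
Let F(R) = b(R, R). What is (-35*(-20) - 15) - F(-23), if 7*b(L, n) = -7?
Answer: 686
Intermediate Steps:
b(L, n) = -1 (b(L, n) = (⅐)*(-7) = -1)
F(R) = -1
(-35*(-20) - 15) - F(-23) = (-35*(-20) - 15) - 1*(-1) = (700 - 15) + 1 = 685 + 1 = 686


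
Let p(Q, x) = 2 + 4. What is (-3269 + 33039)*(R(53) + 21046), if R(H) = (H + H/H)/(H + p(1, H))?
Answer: 36967433360/59 ≈ 6.2657e+8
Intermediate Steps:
p(Q, x) = 6
R(H) = (1 + H)/(6 + H) (R(H) = (H + H/H)/(H + 6) = (H + 1)/(6 + H) = (1 + H)/(6 + H))
(-3269 + 33039)*(R(53) + 21046) = (-3269 + 33039)*((1 + 53)/(6 + 53) + 21046) = 29770*(54/59 + 21046) = 29770*(1241768/59) = 36967433360/59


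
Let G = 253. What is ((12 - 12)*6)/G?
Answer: 0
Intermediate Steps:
((12 - 12)*6)/G = ((12 - 12)*6)/253 = (0*6)*(1/253) = 0*(1/253) = 0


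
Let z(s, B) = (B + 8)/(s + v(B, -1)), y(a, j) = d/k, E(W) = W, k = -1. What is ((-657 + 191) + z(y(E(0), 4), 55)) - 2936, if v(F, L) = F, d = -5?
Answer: -68019/20 ≈ -3400.9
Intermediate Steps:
y(a, j) = 5 (y(a, j) = -5/(-1) = -5*(-1) = 5)
z(s, B) = (8 + B)/(B + s) (z(s, B) = (B + 8)/(s + B) = (8 + B)/(B + s))
((-657 + 191) + z(y(E(0), 4), 55)) - 2936 = ((-657 + 191) + (8 + 55)/(55 + 5)) - 2936 = (-466 + 63/60) - 2936 = (-466 + (1/60)*63) - 2936 = (-466 + 21/20) - 2936 = -9299/20 - 2936 = -68019/20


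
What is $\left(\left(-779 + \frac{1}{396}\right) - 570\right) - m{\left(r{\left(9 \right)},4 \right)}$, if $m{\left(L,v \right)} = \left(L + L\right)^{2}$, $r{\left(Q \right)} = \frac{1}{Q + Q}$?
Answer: $- \frac{4807871}{3564} \approx -1349.0$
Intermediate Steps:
$r{\left(Q \right)} = \frac{1}{2 Q}$
$m{\left(L,v \right)} = 4 L^{2}$ ($m{\left(L,v \right)} = \left(2 L\right)^{2} = 4 L^{2}$)
$\left(\left(-779 + \frac{1}{396}\right) - 570\right) - m{\left(r{\left(9 \right)},4 \right)} = \left(\left(-779 + \frac{1}{396}\right) - 570\right) - 4 \left(\frac{1}{2 \cdot 9}\right)^{2} = \left(\left(-779 + \frac{1}{396}\right) - 570\right) - 4 \left(\frac{1}{2} \cdot \frac{1}{9}\right)^{2} = \left(- \frac{308483}{396} - 570\right) - \frac{4}{324} = - \frac{534203}{396} - 4 \cdot \frac{1}{324} = - \frac{534203}{396} - \frac{1}{81} = - \frac{4807871}{3564}$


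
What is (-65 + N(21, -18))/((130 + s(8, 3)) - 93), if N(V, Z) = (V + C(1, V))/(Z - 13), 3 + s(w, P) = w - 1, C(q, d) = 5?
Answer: -2041/1271 ≈ -1.6058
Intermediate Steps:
s(w, P) = -4 + w (s(w, P) = -3 + (w - 1) = -3 + (-1 + w) = -4 + w)
N(V, Z) = (5 + V)/(-13 + Z) (N(V, Z) = (V + 5)/(Z - 13) = (5 + V)/(-13 + Z))
(-65 + N(21, -18))/((130 + s(8, 3)) - 93) = (-65 + (5 + 21)/(-13 - 18))/((130 + (-4 + 8)) - 93) = (-65 + 26/(-31))/((130 + 4) - 93) = (-65 - 1/31*26)/(134 - 93) = (-65 - 26/31)/41 = -2041/31*1/41 = -2041/1271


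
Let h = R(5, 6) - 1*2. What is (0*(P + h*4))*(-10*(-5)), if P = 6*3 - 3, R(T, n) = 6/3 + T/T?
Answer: 0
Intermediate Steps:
R(T, n) = 3 (R(T, n) = 6*(⅓) + 1 = 2 + 1 = 3)
h = 1 (h = 3 - 1*2 = 3 - 2 = 1)
P = 15 (P = 18 - 3 = 15)
(0*(P + h*4))*(-10*(-5)) = (0*(15 + 1*4))*(-10*(-5)) = (0*(15 + 4))*50 = (0*19)*50 = 0*50 = 0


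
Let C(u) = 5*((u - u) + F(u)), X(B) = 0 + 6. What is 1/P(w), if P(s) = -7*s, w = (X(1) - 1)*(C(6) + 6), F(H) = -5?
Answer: 1/665 ≈ 0.0015038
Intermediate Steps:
X(B) = 6
C(u) = -25 (C(u) = 5*((u - u) - 5) = 5*(0 - 5) = 5*(-5) = -25)
w = -95 (w = (6 - 1)*(-25 + 6) = 5*(-19) = -95)
1/P(w) = 1/(-7*(-95)) = 1/665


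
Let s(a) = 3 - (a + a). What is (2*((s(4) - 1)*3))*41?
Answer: -1476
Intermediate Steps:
s(a) = 3 - 2*a
(2*((s(4) - 1)*3))*41 = (2*(((3 - 2*4) - 1)*3))*41 = (2*(((3 - 8) - 1)*3))*41 = (2*((-5 - 1)*3))*41 = (2*(-6*3))*41 = (2*(-18))*41 = -36*41 = -1476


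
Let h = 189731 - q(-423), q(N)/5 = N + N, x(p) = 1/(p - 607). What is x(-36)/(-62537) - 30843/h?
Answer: -1240236654352/7799422213651 ≈ -0.15902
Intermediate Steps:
x(p) = 1/(-607 + p)
q(N) = 10*N (q(N) = 5*(N + N) = 5*(2*N) = 10*N)
h = 193961 (h = 189731 - 10*(-423) = 189731 - 1*(-4230) = 189731 + 4230 = 193961)
x(-36)/(-62537) - 30843/h = 1/(-607 - 36*(-62537)) - 30843/193961 = -1/62537/(-643) - 30843*1/193961 = -1/643*(-1/62537) - 30843/193961 = 1/40211291 - 30843/193961 = -1240236654352/7799422213651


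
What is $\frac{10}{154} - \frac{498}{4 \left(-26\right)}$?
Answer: $\frac{19433}{4004} \approx 4.8534$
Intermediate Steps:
$\frac{10}{154} - \frac{498}{4 \left(-26\right)} = 10 \cdot \frac{1}{154} - \frac{498}{-104} = \frac{5}{77} - - \frac{249}{52} = \frac{5}{77} + \frac{249}{52} = \frac{19433}{4004}$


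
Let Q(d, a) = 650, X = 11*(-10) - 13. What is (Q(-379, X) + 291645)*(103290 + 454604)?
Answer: 163069626730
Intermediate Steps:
X = -123 (X = -110 - 13 = -123)
(Q(-379, X) + 291645)*(103290 + 454604) = (650 + 291645)*(103290 + 454604) = 292295*557894 = 163069626730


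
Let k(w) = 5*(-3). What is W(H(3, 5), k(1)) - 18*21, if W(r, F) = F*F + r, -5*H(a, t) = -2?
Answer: -763/5 ≈ -152.60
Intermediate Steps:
k(w) = -15
H(a, t) = 2/5 (H(a, t) = -1/5*(-2) = 2/5)
W(r, F) = r + F**2 (W(r, F) = F**2 + r = r + F**2)
W(H(3, 5), k(1)) - 18*21 = (2/5 + (-15)**2) - 18*21 = (2/5 + 225) - 378 = 1127/5 - 378 = -763/5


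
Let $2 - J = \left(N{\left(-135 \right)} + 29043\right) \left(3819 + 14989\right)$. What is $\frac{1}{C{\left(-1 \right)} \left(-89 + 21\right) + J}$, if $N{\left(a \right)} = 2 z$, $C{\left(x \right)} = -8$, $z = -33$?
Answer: $- \frac{1}{544998870} \approx -1.8349 \cdot 10^{-9}$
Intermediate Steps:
$N{\left(a \right)} = -66$ ($N{\left(a \right)} = 2 \left(-33\right) = -66$)
$J = -544999414$ ($J = 2 - \left(-66 + 29043\right) \left(3819 + 14989\right) = 2 - 28977 \cdot 18808 = 2 - 544999416 = -544999414$)
$\frac{1}{C{\left(-1 \right)} \left(-89 + 21\right) + J} = \frac{1}{- 8 \left(-89 + 21\right) - 544999414} = \frac{1}{\left(-8\right) \left(-68\right) - 544999414} = \frac{1}{544 - 544999414} = \frac{1}{-544998870} = - \frac{1}{544998870}$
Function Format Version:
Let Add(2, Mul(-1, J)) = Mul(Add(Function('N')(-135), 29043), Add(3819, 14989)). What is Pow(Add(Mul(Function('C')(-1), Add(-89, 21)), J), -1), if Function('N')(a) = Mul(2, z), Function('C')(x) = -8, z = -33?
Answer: Rational(-1, 544998870) ≈ -1.8349e-9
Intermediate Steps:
Function('N')(a) = -66 (Function('N')(a) = Mul(2, -33) = -66)
J = -544999414 (J = Add(2, Mul(-1, Mul(Add(-66, 29043), Add(3819, 14989)))) = Add(2, Mul(-1, Mul(28977, 18808))) = Add(2, Mul(-1, 544999416)) = Add(2, -544999416) = -544999414)
Pow(Add(Mul(Function('C')(-1), Add(-89, 21)), J), -1) = Pow(Add(Mul(-8, Add(-89, 21)), -544999414), -1) = Pow(Add(Mul(-8, -68), -544999414), -1) = Pow(Add(544, -544999414), -1) = Pow(-544998870, -1) = Rational(-1, 544998870)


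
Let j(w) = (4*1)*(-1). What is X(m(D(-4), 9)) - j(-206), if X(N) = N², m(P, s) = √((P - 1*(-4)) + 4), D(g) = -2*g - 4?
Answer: 16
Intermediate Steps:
D(g) = -4 - 2*g
m(P, s) = √(8 + P) (m(P, s) = √((P + 4) + 4) = √((4 + P) + 4) = √(8 + P))
j(w) = -4 (j(w) = 4*(-1) = -4)
X(m(D(-4), 9)) - j(-206) = (√(8 + (-4 - 2*(-4))))² - 1*(-4) = (√(8 + (-4 + 8)))² + 4 = (√(8 + 4))² + 4 = (√12)² + 4 = (2*√3)² + 4 = 12 + 4 = 16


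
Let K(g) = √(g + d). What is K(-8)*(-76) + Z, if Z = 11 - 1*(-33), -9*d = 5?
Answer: 44 - 76*I*√77/3 ≈ 44.0 - 222.3*I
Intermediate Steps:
d = -5/9 (d = -⅑*5 = -5/9 ≈ -0.55556)
Z = 44 (Z = 11 + 33 = 44)
K(g) = √(-5/9 + g) (K(g) = √(g - 5/9) = √(-5/9 + g))
K(-8)*(-76) + Z = (√(-5 + 9*(-8))/3)*(-76) + 44 = (√(-5 - 72)/3)*(-76) + 44 = (√(-77)/3)*(-76) + 44 = ((I*√77)/3)*(-76) + 44 = (I*√77/3)*(-76) + 44 = -76*I*√77/3 + 44 = 44 - 76*I*√77/3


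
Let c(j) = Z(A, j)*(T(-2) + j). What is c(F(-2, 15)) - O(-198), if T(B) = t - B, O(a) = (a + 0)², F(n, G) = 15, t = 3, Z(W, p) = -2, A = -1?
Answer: -39244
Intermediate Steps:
O(a) = a²
T(B) = 3 - B
c(j) = -10 - 2*j (c(j) = -2*((3 - 1*(-2)) + j) = -2*((3 + 2) + j) = -2*(5 + j) = -10 - 2*j)
c(F(-2, 15)) - O(-198) = (-10 - 2*15) - 1*(-198)² = (-10 - 30) - 1*39204 = -40 - 39204 = -39244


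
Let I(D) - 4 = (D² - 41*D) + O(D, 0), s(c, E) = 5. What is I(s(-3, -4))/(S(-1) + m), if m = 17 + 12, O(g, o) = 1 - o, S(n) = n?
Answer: -25/4 ≈ -6.2500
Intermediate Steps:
I(D) = 5 + D² - 41*D (I(D) = 4 + ((D² - 41*D) + (1 - 1*0)) = 4 + ((D² - 41*D) + (1 + 0)) = 4 + ((D² - 41*D) + 1) = 4 + (1 + D² - 41*D) = 5 + D² - 41*D)
m = 29
I(s(-3, -4))/(S(-1) + m) = (5 + 5² - 41*5)/(-1 + 29) = (5 + 25 - 205)/28 = (1/28)*(-175) = -25/4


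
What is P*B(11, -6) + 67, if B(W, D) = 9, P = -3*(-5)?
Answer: 202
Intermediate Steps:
P = 15
P*B(11, -6) + 67 = 15*9 + 67 = 135 + 67 = 202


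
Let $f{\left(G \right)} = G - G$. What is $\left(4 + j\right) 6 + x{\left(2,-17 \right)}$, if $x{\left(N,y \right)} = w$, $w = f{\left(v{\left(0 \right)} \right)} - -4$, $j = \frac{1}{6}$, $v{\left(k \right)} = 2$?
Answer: $29$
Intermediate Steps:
$f{\left(G \right)} = 0$
$j = \frac{1}{6} \approx 0.16667$
$w = 4$ ($w = 0 - -4 = 0 + 4 = 4$)
$x{\left(N,y \right)} = 4$
$\left(4 + j\right) 6 + x{\left(2,-17 \right)} = \left(4 + \frac{1}{6}\right) 6 + 4 = \frac{25}{6} \cdot 6 + 4 = 25 + 4 = 29$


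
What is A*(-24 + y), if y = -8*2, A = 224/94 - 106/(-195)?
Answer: -214576/1833 ≈ -117.06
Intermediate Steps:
A = 26822/9165 (A = 224*(1/94) - 106*(-1/195) = 112/47 + 106/195 = 26822/9165 ≈ 2.9266)
y = -16
A*(-24 + y) = 26822*(-24 - 16)/9165 = (26822/9165)*(-40) = -214576/1833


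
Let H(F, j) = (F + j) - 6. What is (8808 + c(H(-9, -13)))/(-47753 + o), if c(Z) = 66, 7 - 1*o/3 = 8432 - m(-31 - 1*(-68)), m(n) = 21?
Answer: -8874/72965 ≈ -0.12162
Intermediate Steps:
H(F, j) = -6 + F + j
o = -25212 (o = 21 - 3*(8432 - 1*21) = 21 - 3*(8432 - 21) = 21 - 3*8411 = 21 - 25233 = -25212)
(8808 + c(H(-9, -13)))/(-47753 + o) = (8808 + 66)/(-47753 - 25212) = 8874/(-72965) = 8874*(-1/72965) = -8874/72965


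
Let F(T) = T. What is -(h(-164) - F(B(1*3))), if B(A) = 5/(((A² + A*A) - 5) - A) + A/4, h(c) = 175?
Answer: -695/4 ≈ -173.75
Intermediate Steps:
B(A) = 5/(-5 - A + 2*A²) + A/4 (B(A) = 5/(((A² + A²) - 5) - A) + A*(¼) = 5/((2*A² - 5) - A) + A/4 = 5/((-5 + 2*A²) - A) + A/4 = 5/(-5 - A + 2*A²) + A/4)
-(h(-164) - F(B(1*3))) = -(175 - (-20 + (1*3)² - 2*(1*3)³ + 5*(1*3))/(4*(5 + 1*3 - 2*(1*3)²))) = -(175 - (-20 + 3² - 2*3³ + 5*3)/(4*(5 + 3 - 2*3²))) = -(175 - (-20 + 9 - 2*27 + 15)/(4*(5 + 3 - 2*9))) = -(175 - (-20 + 9 - 54 + 15)/(4*(5 + 3 - 18))) = -(175 - (-50)/(4*(-10))) = -(175 - (-1)*(-50)/(4*10)) = -(175 - 1*5/4) = -(175 - 5/4) = -1*695/4 = -695/4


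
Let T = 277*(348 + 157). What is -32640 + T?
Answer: 107245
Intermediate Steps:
T = 139885 (T = 277*505 = 139885)
-32640 + T = -32640 + 139885 = 107245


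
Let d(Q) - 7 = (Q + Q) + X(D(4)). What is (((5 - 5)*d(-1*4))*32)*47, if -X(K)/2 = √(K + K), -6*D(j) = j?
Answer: 0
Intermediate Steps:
D(j) = -j/6
X(K) = -2*√2*√K (X(K) = -2*√(K + K) = -2*√2*√K)
d(Q) = 7 + 2*Q - 4*I*√3/3 (d(Q) = 7 + ((Q + Q) - 2*√2*√(-⅙*4)) = 7 + (2*Q - 2*√2*√(-⅔)) = 7 + (2*Q - 2*√2*I*√6/3) = 7 + (2*Q - 4*I*√3/3) = 7 + 2*Q - 4*I*√3/3)
(((5 - 5)*d(-1*4))*32)*47 = (((5 - 5)*(7 + 2*(-1*4) - 4*I*√3/3))*32)*47 = ((0*(7 + 2*(-4) - 4*I*√3/3))*32)*47 = ((0*(7 - 8 - 4*I*√3/3))*32)*47 = ((0*(-1 - 4*I*√3/3))*32)*47 = (0*32)*47 = 0*47 = 0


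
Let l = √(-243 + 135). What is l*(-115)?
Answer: -690*I*√3 ≈ -1195.1*I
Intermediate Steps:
l = 6*I*√3 (l = √(-108) = 6*I*√3 ≈ 10.392*I)
l*(-115) = (6*I*√3)*(-115) = -690*I*√3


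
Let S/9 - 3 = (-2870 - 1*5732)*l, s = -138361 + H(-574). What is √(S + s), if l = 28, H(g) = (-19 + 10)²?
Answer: I*√2305957 ≈ 1518.5*I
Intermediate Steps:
H(g) = 81 (H(g) = (-9)² = 81)
s = -138280 (s = -138361 + 81 = -138280)
S = -2167677 (S = 27 + 9*((-2870 - 1*5732)*28) = 27 + 9*((-2870 - 5732)*28) = 27 + 9*(-8602*28) = 27 + 9*(-240856) = 27 - 2167704 = -2167677)
√(S + s) = √(-2167677 - 138280) = √(-2305957) = I*√2305957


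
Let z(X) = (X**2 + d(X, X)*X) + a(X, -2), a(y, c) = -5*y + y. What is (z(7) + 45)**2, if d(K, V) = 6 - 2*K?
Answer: 100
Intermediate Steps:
a(y, c) = -4*y
z(X) = X**2 - 4*X + X*(6 - 2*X) (z(X) = (X**2 + (6 - 2*X)*X) - 4*X = (X**2 + X*(6 - 2*X)) - 4*X = X**2 - 4*X + X*(6 - 2*X))
(z(7) + 45)**2 = (7*(2 - 1*7) + 45)**2 = (7*(2 - 7) + 45)**2 = (7*(-5) + 45)**2 = (-35 + 45)**2 = 10**2 = 100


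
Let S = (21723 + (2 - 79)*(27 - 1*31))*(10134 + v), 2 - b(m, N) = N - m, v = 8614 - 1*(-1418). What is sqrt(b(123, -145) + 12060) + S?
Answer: 444277146 + 3*sqrt(1370) ≈ 4.4428e+8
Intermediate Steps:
v = 10032 (v = 8614 + 1418 = 10032)
b(m, N) = 2 + m - N (b(m, N) = 2 - (N - m) = 2 + (m - N) = 2 + m - N)
S = 444277146 (S = (21723 + (2 - 79)*(27 - 1*31))*(10134 + 10032) = (21723 - 77*(27 - 31))*20166 = (21723 - 77*(-4))*20166 = (21723 + 308)*20166 = 22031*20166 = 444277146)
sqrt(b(123, -145) + 12060) + S = sqrt((2 + 123 - 1*(-145)) + 12060) + 444277146 = sqrt((2 + 123 + 145) + 12060) + 444277146 = sqrt(270 + 12060) + 444277146 = sqrt(12330) + 444277146 = 3*sqrt(1370) + 444277146 = 444277146 + 3*sqrt(1370)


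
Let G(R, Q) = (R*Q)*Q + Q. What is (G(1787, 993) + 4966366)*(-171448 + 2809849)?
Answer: 4662151982041722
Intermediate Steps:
G(R, Q) = Q + R*Q**2 (G(R, Q) = (Q*R)*Q + Q = R*Q**2 + Q = Q + R*Q**2)
(G(1787, 993) + 4966366)*(-171448 + 2809849) = (993*(1 + 993*1787) + 4966366)*(-171448 + 2809849) = (993*(1 + 1774491) + 4966366)*2638401 = (993*1774492 + 4966366)*2638401 = (1762070556 + 4966366)*2638401 = 1767036922*2638401 = 4662151982041722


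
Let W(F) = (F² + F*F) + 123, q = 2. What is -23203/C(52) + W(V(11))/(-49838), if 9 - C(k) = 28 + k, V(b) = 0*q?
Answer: 1156382381/3538498 ≈ 326.80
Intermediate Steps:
V(b) = 0 (V(b) = 0*2 = 0)
C(k) = -19 - k (C(k) = 9 - (28 + k) = 9 + (-28 - k) = -19 - k)
W(F) = 123 + 2*F² (W(F) = (F² + F²) + 123 = 2*F² + 123 = 123 + 2*F²)
-23203/C(52) + W(V(11))/(-49838) = -23203/(-19 - 1*52) + (123 + 2*0²)/(-49838) = -23203/(-19 - 52) + (123 + 2*0)*(-1/49838) = -23203/(-71) + (123 + 0)*(-1/49838) = -23203*(-1/71) + 123*(-1/49838) = 23203/71 - 123/49838 = 1156382381/3538498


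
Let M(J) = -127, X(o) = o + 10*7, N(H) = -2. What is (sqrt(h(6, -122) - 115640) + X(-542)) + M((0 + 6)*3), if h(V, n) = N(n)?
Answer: -599 + I*sqrt(115642) ≈ -599.0 + 340.06*I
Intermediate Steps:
h(V, n) = -2
X(o) = 70 + o (X(o) = o + 70 = 70 + o)
(sqrt(h(6, -122) - 115640) + X(-542)) + M((0 + 6)*3) = (sqrt(-2 - 115640) + (70 - 542)) - 127 = (sqrt(-115642) - 472) - 127 = (I*sqrt(115642) - 472) - 127 = (-472 + I*sqrt(115642)) - 127 = -599 + I*sqrt(115642)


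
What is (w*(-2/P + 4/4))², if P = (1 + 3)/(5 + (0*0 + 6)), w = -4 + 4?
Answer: 0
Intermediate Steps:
w = 0
P = 4/11 (P = 4/(5 + (0 + 6)) = 4/(5 + 6) = 4/11 ≈ 0.36364)
(w*(-2/P + 4/4))² = (0*(-2/4/11 + 4/4))² = (0*(-2*11/4 + 4*(¼)))² = (0*(-11/2 + 1))² = (0*(-9/2))² = 0² = 0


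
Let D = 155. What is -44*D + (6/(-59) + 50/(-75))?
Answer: -1207276/177 ≈ -6820.8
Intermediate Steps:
-44*D + (6/(-59) + 50/(-75)) = -44*155 + (6/(-59) + 50/(-75)) = -6820 + (6*(-1/59) + 50*(-1/75)) = -6820 + (-6/59 - ⅔) = -6820 - 136/177 = -1207276/177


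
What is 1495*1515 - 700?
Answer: 2264225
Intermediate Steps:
1495*1515 - 700 = 2264925 - 700 = 2264225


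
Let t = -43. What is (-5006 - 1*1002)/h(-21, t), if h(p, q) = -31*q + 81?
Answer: -3004/707 ≈ -4.2489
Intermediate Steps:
h(p, q) = 81 - 31*q
(-5006 - 1*1002)/h(-21, t) = (-5006 - 1*1002)/(81 - 31*(-43)) = (-5006 - 1002)/(81 + 1333) = -6008/1414 = -6008*1/1414 = -3004/707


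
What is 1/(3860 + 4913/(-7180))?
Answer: 7180/27709887 ≈ 0.00025911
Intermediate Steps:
1/(3860 + 4913/(-7180)) = 1/(3860 + 4913*(-1/7180)) = 1/(3860 - 4913/7180) = 1/(27709887/7180) = 7180/27709887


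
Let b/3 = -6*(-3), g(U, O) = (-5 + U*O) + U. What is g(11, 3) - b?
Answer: -15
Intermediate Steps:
g(U, O) = -5 + U + O*U (g(U, O) = (-5 + O*U) + U = -5 + U + O*U)
b = 54 (b = 3*(-6*(-3)) = 3*18 = 54)
g(11, 3) - b = (-5 + 11 + 3*11) - 1*54 = (-5 + 11 + 33) - 54 = 39 - 54 = -15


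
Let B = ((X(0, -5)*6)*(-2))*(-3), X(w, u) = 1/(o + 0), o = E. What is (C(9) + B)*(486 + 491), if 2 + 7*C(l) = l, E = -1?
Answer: -34195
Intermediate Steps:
o = -1
X(w, u) = -1 (X(w, u) = 1/(-1 + 0) = 1/(-1) = -1)
C(l) = -2/7 + l/7
B = -36 (B = (-1*6*(-2))*(-3) = -6*(-2)*(-3) = 12*(-3) = -36)
(C(9) + B)*(486 + 491) = ((-2/7 + (⅐)*9) - 36)*(486 + 491) = ((-2/7 + 9/7) - 36)*977 = (1 - 36)*977 = -35*977 = -34195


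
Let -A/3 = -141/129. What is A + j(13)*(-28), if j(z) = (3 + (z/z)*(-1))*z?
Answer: -31163/43 ≈ -724.72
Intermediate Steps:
A = 141/43 (A = -(-423)/129 = -3*(-47/43) = 141/43 ≈ 3.2791)
j(z) = 2*z (j(z) = (3 + 1*(-1))*z = (3 - 1)*z = 2*z)
A + j(13)*(-28) = 141/43 + (2*13)*(-28) = 141/43 + 26*(-28) = 141/43 - 728 = -31163/43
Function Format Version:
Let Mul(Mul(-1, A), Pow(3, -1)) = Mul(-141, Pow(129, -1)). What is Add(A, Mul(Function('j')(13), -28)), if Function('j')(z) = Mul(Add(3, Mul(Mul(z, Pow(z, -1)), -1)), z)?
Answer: Rational(-31163, 43) ≈ -724.72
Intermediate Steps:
A = Rational(141, 43) (A = Mul(-3, Mul(-141, Pow(129, -1))) = Mul(-3, Mul(-141, Rational(1, 129))) = Mul(-3, Rational(-47, 43)) = Rational(141, 43) ≈ 3.2791)
Function('j')(z) = Mul(2, z) (Function('j')(z) = Mul(Add(3, Mul(1, -1)), z) = Mul(Add(3, -1), z) = Mul(2, z))
Add(A, Mul(Function('j')(13), -28)) = Add(Rational(141, 43), Mul(Mul(2, 13), -28)) = Add(Rational(141, 43), Mul(26, -28)) = Add(Rational(141, 43), -728) = Rational(-31163, 43)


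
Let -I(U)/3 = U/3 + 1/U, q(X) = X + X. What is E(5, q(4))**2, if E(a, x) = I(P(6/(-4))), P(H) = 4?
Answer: 361/16 ≈ 22.563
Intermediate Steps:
q(X) = 2*X
I(U) = -U - 3/U (I(U) = -3*(U/3 + 1/U) = -3*(1/U + U/3) = -U - 3/U)
E(a, x) = -19/4 (E(a, x) = -1*4 - 3/4 = -4 - 3*1/4 = -4 - 3/4 = -19/4)
E(5, q(4))**2 = (-19/4)**2 = 361/16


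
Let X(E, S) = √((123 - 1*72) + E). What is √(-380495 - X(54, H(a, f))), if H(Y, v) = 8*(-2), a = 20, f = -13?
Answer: √(-380495 - √105) ≈ 616.85*I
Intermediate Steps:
H(Y, v) = -16
X(E, S) = √(51 + E) (X(E, S) = √((123 - 72) + E) = √(51 + E))
√(-380495 - X(54, H(a, f))) = √(-380495 - √(51 + 54)) = √(-380495 - √105)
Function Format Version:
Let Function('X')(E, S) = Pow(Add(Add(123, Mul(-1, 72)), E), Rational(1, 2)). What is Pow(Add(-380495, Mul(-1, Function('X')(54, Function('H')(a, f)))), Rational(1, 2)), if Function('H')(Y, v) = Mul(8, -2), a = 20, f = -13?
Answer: Pow(Add(-380495, Mul(-1, Pow(105, Rational(1, 2)))), Rational(1, 2)) ≈ Mul(616.85, I)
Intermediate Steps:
Function('H')(Y, v) = -16
Function('X')(E, S) = Pow(Add(51, E), Rational(1, 2)) (Function('X')(E, S) = Pow(Add(Add(123, -72), E), Rational(1, 2)) = Pow(Add(51, E), Rational(1, 2)))
Pow(Add(-380495, Mul(-1, Function('X')(54, Function('H')(a, f)))), Rational(1, 2)) = Pow(Add(-380495, Mul(-1, Pow(Add(51, 54), Rational(1, 2)))), Rational(1, 2)) = Pow(Add(-380495, Mul(-1, Pow(105, Rational(1, 2)))), Rational(1, 2))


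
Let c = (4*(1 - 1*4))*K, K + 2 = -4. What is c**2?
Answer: 5184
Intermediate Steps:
K = -6 (K = -2 - 4 = -6)
c = 72 (c = (4*(1 - 1*4))*(-6) = (4*(1 - 4))*(-6) = (4*(-3))*(-6) = -12*(-6) = 72)
c**2 = 72**2 = 5184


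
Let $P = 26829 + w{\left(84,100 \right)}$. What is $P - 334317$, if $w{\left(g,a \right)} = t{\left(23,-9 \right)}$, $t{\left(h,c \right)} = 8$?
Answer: $-307480$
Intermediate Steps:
$w{\left(g,a \right)} = 8$
$P = 26837$ ($P = 26829 + 8 = 26837$)
$P - 334317 = 26837 - 334317 = -307480$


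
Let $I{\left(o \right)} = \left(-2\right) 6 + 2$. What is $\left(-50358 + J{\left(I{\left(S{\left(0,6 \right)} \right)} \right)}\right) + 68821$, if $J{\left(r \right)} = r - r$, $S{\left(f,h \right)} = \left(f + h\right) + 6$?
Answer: $18463$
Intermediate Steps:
$S{\left(f,h \right)} = 6 + f + h$
$I{\left(o \right)} = -10$ ($I{\left(o \right)} = -12 + 2 = -10$)
$J{\left(r \right)} = 0$
$\left(-50358 + J{\left(I{\left(S{\left(0,6 \right)} \right)} \right)}\right) + 68821 = \left(-50358 + 0\right) + 68821 = -50358 + 68821 = 18463$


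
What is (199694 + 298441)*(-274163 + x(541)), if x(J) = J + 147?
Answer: -136227469125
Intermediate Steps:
x(J) = 147 + J
(199694 + 298441)*(-274163 + x(541)) = (199694 + 298441)*(-274163 + (147 + 541)) = 498135*(-274163 + 688) = 498135*(-273475) = -136227469125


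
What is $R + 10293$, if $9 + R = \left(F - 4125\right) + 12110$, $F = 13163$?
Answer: $31432$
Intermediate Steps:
$R = 21139$ ($R = -9 + \left(\left(13163 - 4125\right) + 12110\right) = -9 + \left(9038 + 12110\right) = -9 + 21148 = 21139$)
$R + 10293 = 21139 + 10293 = 31432$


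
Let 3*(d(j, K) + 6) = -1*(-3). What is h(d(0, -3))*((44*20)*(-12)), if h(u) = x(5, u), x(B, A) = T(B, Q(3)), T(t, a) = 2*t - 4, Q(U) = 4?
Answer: -63360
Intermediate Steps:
T(t, a) = -4 + 2*t
d(j, K) = -5 (d(j, K) = -6 + (-1*(-3))/3 = -6 + (1/3)*3 = -6 + 1 = -5)
x(B, A) = -4 + 2*B
h(u) = 6 (h(u) = -4 + 2*5 = -4 + 10 = 6)
h(d(0, -3))*((44*20)*(-12)) = 6*((44*20)*(-12)) = 6*(880*(-12)) = 6*(-10560) = -63360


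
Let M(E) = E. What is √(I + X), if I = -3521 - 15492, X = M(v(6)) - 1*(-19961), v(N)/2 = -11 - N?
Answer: √914 ≈ 30.232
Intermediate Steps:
v(N) = -22 - 2*N (v(N) = 2*(-11 - N) = -22 - 2*N)
X = 19927 (X = (-22 - 2*6) - 1*(-19961) = (-22 - 12) + 19961 = -34 + 19961 = 19927)
I = -19013
√(I + X) = √(-19013 + 19927) = √914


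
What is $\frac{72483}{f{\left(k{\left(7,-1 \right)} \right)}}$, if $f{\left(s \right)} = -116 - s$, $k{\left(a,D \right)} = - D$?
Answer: $- \frac{24161}{39} \approx -619.51$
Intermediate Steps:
$\frac{72483}{f{\left(k{\left(7,-1 \right)} \right)}} = \frac{72483}{-116 - \left(-1\right) \left(-1\right)} = \frac{72483}{-116 - 1} = \frac{72483}{-117} = 72483 \left(- \frac{1}{117}\right) = - \frac{24161}{39}$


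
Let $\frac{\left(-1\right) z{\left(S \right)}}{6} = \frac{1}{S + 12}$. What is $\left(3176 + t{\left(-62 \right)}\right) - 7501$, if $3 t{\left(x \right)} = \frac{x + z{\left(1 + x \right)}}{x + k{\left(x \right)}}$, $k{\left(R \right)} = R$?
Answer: $- \frac{19708267}{4557} \approx -4324.8$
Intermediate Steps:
$z{\left(S \right)} = - \frac{6}{12 + S}$ ($z{\left(S \right)} = - \frac{6}{S + 12} = - \frac{6}{12 + S}$)
$t{\left(x \right)} = \frac{x - \frac{6}{13 + x}}{6 x}$ ($t{\left(x \right)} = \frac{\left(x - \frac{6}{12 + \left(1 + x\right)}\right) \frac{1}{x + x}}{3} = \frac{\left(x - \frac{6}{13 + x}\right) \frac{1}{2 x}}{3} = \frac{\frac{1}{2} \frac{1}{x} \left(x - \frac{6}{13 + x}\right)}{3} = \frac{x - \frac{6}{13 + x}}{6 x}$)
$\left(3176 + t{\left(-62 \right)}\right) - 7501 = \left(3176 + \frac{-6 - 62 \left(13 - 62\right)}{6 \left(-62\right) \left(13 - 62\right)}\right) - 7501 = \left(3176 + \frac{1}{6} \left(- \frac{1}{62}\right) \frac{1}{-49} \left(-6 - -3038\right)\right) - 7501 = \left(3176 + \frac{1}{6} \left(- \frac{1}{62}\right) \left(- \frac{1}{49}\right) \left(-6 + 3038\right)\right) - 7501 = \left(3176 + \frac{1}{6} \left(- \frac{1}{62}\right) \left(- \frac{1}{49}\right) 3032\right) - 7501 = \left(3176 + \frac{758}{4557}\right) - 7501 = \frac{14473790}{4557} - 7501 = - \frac{19708267}{4557}$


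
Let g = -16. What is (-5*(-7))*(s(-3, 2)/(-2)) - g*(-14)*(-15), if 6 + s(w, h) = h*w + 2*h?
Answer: 3500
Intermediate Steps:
s(w, h) = -6 + 2*h + h*w (s(w, h) = -6 + (h*w + 2*h) = -6 + (2*h + h*w) = -6 + 2*h + h*w)
(-5*(-7))*(s(-3, 2)/(-2)) - g*(-14)*(-15) = (-5*(-7))*((-6 + 2*2 + 2*(-3))/(-2)) - (-16*(-14))*(-15) = 35*((-6 + 4 - 6)*(-1/2)) - 224*(-15) = 35*(-8*(-1/2)) - 1*(-3360) = 35*4 + 3360 = 140 + 3360 = 3500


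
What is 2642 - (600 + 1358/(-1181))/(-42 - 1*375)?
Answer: 1301831476/492477 ≈ 2643.4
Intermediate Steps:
2642 - (600 + 1358/(-1181))/(-42 - 1*375) = 2642 - (600 + 1358*(-1/1181))/(-42 - 375) = 2642 - (600 - 1358/1181)/(-417) = 2642 - 707242*(-1)/(1181*417) = 2642 - 1*(-707242/492477) = 2642 + 707242/492477 = 1301831476/492477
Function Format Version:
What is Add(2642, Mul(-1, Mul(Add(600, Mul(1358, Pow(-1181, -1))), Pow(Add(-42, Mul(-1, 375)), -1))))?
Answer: Rational(1301831476, 492477) ≈ 2643.4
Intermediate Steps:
Add(2642, Mul(-1, Mul(Add(600, Mul(1358, Pow(-1181, -1))), Pow(Add(-42, Mul(-1, 375)), -1)))) = Add(2642, Mul(-1, Mul(Add(600, Mul(1358, Rational(-1, 1181))), Pow(Add(-42, -375), -1)))) = Add(2642, Mul(-1, Mul(Add(600, Rational(-1358, 1181)), Pow(-417, -1)))) = Add(2642, Mul(-1, Mul(Rational(707242, 1181), Rational(-1, 417)))) = Add(2642, Mul(-1, Rational(-707242, 492477))) = Add(2642, Rational(707242, 492477)) = Rational(1301831476, 492477)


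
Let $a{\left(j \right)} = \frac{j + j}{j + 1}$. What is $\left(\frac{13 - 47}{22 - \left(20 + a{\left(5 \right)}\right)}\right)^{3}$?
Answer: $-1061208$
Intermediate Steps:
$a{\left(j \right)} = \frac{2 j}{1 + j}$
$\left(\frac{13 - 47}{22 - \left(20 + a{\left(5 \right)}\right)}\right)^{3} = \left(\frac{13 - 47}{22 - \left(20 + 2 \cdot 5 \frac{1}{1 + 5}\right)}\right)^{3} = \left(- \frac{34}{22 - \left(20 + 2 \cdot 5 \cdot \frac{1}{6}\right)}\right)^{3} = \left(- \frac{34}{22 - \frac{65}{3}}\right)^{3} = \left(- 34 \frac{1}{\frac{1}{3}}\right)^{3} = \left(\left(-34\right) 3\right)^{3} = \left(-102\right)^{3} = -1061208$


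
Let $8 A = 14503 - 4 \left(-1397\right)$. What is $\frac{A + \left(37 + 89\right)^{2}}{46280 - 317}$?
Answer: $\frac{49033}{122568} \approx 0.40005$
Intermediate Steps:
$A = \frac{20091}{8}$ ($A = \frac{14503 - 4 \left(-1397\right)}{8} = \frac{14503 - -5588}{8} = \frac{14503 + 5588}{8} = \frac{1}{8} \cdot 20091 = \frac{20091}{8} \approx 2511.4$)
$\frac{A + \left(37 + 89\right)^{2}}{46280 - 317} = \frac{\frac{20091}{8} + \left(37 + 89\right)^{2}}{46280 - 317} = \frac{\frac{20091}{8} + 126^{2}}{45963} = \left(\frac{20091}{8} + 15876\right) \frac{1}{45963} = \frac{147099}{8} \cdot \frac{1}{45963} = \frac{49033}{122568}$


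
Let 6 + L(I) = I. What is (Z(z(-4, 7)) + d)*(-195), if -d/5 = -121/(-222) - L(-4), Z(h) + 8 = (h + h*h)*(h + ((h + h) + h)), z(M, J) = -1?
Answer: 876265/74 ≈ 11841.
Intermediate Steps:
L(I) = -6 + I
Z(h) = -8 + 4*h*(h + h²) (Z(h) = -8 + (h + h*h)*(h + ((h + h) + h)) = -8 + (h + h²)*(h + (2*h + h)) = -8 + (h + h²)*(h + 3*h) = -8 + (h + h²)*(4*h) = -8 + 4*h*(h + h²))
d = -11705/222 (d = -5*(-121/(-222) - (-6 - 4)) = -5*(-121*(-1/222) - 1*(-10)) = -5*(121/222 + 10) = -5*2341/222 = -11705/222 ≈ -52.725)
(Z(z(-4, 7)) + d)*(-195) = ((-8 + 4*(-1)² + 4*(-1)³) - 11705/222)*(-195) = ((-8 + 4*1 + 4*(-1)) - 11705/222)*(-195) = ((-8 + 4 - 4) - 11705/222)*(-195) = (-8 - 11705/222)*(-195) = -13481/222*(-195) = 876265/74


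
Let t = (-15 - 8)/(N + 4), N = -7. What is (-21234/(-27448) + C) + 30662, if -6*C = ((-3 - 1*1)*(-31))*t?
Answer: 3767772721/123516 ≈ 30504.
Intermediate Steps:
t = 23/3 (t = (-15 - 8)/(-7 + 4) = -23/(-3) = -23*(-⅓) = 23/3 ≈ 7.6667)
C = -1426/9 (C = -(-3 - 1*1)*(-31)*23/(6*3) = -(-3 - 1)*(-31)*23/(6*3) = -(-4*(-31))*23/(6*3) = -62*23/(3*3) = -⅙*2852/3 = -1426/9 ≈ -158.44)
(-21234/(-27448) + C) + 30662 = (-21234/(-27448) - 1426/9) + 30662 = (-21234*(-1/27448) - 1426/9) + 30662 = (10617/13724 - 1426/9) + 30662 = -19474871/123516 + 30662 = 3767772721/123516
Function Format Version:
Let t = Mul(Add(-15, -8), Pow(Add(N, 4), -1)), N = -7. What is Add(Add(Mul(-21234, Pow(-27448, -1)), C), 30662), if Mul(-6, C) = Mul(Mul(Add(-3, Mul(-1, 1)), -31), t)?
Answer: Rational(3767772721, 123516) ≈ 30504.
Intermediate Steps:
t = Rational(23, 3) (t = Mul(Add(-15, -8), Pow(Add(-7, 4), -1)) = Mul(-23, Pow(-3, -1)) = Mul(-23, Rational(-1, 3)) = Rational(23, 3) ≈ 7.6667)
C = Rational(-1426, 9) (C = Mul(Rational(-1, 6), Mul(Mul(Add(-3, Mul(-1, 1)), -31), Rational(23, 3))) = Mul(Rational(-1, 6), Mul(Mul(Add(-3, -1), -31), Rational(23, 3))) = Mul(Rational(-1, 6), Mul(Mul(-4, -31), Rational(23, 3))) = Mul(Rational(-1, 6), Mul(124, Rational(23, 3))) = Mul(Rational(-1, 6), Rational(2852, 3)) = Rational(-1426, 9) ≈ -158.44)
Add(Add(Mul(-21234, Pow(-27448, -1)), C), 30662) = Add(Add(Mul(-21234, Pow(-27448, -1)), Rational(-1426, 9)), 30662) = Add(Add(Mul(-21234, Rational(-1, 27448)), Rational(-1426, 9)), 30662) = Add(Add(Rational(10617, 13724), Rational(-1426, 9)), 30662) = Add(Rational(-19474871, 123516), 30662) = Rational(3767772721, 123516)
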